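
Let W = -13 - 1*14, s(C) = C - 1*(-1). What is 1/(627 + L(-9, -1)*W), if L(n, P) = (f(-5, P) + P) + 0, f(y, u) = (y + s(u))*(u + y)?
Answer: -1/156 ≈ -0.0064103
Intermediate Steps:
s(C) = 1 + C (s(C) = C + 1 = 1 + C)
W = -27 (W = -13 - 14 = -27)
f(y, u) = (u + y)*(1 + u + y) (f(y, u) = (y + (1 + u))*(u + y) = (1 + u + y)*(u + y) = (u + y)*(1 + u + y))
L(n, P) = 20 + P**2 - 8*P (L(n, P) = ((P - 5 + P**2 + (-5)**2 + 2*P*(-5)) + P) + 0 = ((P - 5 + P**2 + 25 - 10*P) + P) + 0 = ((20 + P**2 - 9*P) + P) + 0 = (20 + P**2 - 8*P) + 0 = 20 + P**2 - 8*P)
1/(627 + L(-9, -1)*W) = 1/(627 + (20 + (-1)**2 - 8*(-1))*(-27)) = 1/(627 + (20 + 1 + 8)*(-27)) = 1/(627 + 29*(-27)) = 1/(627 - 783) = 1/(-156) = -1/156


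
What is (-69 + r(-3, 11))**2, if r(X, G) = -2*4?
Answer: 5929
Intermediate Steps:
r(X, G) = -8
(-69 + r(-3, 11))**2 = (-69 - 8)**2 = (-77)**2 = 5929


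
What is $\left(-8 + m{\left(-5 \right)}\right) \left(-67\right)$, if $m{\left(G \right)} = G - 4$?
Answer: $1139$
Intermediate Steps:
$m{\left(G \right)} = -4 + G$
$\left(-8 + m{\left(-5 \right)}\right) \left(-67\right) = \left(-8 - 9\right) \left(-67\right) = \left(-17\right) \left(-67\right) = 1139$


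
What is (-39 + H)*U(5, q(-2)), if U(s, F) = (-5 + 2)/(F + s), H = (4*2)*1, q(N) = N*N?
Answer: 31/3 ≈ 10.333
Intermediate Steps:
q(N) = N²
H = 8 (H = 8*1 = 8)
U(s, F) = -3/(F + s)
(-39 + H)*U(5, q(-2)) = (-39 + 8)*(-3/((-2)² + 5)) = -(-93)/(4 + 5) = -(-93)/9 = -31*(-⅓) = 31/3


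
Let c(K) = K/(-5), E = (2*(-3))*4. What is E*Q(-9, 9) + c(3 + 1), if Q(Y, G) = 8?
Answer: -964/5 ≈ -192.80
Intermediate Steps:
E = -24 (E = -6*4 = -24)
c(K) = -K/5
E*Q(-9, 9) + c(3 + 1) = -24*8 - (3 + 1)/5 = -192 - ⅕*4 = -192 - ⅘ = -964/5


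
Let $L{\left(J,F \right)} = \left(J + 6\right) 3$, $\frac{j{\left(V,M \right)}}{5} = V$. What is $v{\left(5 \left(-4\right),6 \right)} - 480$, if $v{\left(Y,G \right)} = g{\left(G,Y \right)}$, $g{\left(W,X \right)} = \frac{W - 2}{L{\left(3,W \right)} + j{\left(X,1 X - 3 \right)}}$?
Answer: $- \frac{35044}{73} \approx -480.05$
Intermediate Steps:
$j{\left(V,M \right)} = 5 V$
$L{\left(J,F \right)} = 18 + 3 J$ ($L{\left(J,F \right)} = \left(6 + J\right) 3 = 18 + 3 J$)
$g{\left(W,X \right)} = \frac{-2 + W}{27 + 5 X}$ ($g{\left(W,X \right)} = \frac{W - 2}{\left(18 + 3 \cdot 3\right) + 5 X} = \frac{-2 + W}{\left(18 + 9\right) + 5 X} = \frac{-2 + W}{27 + 5 X}$)
$v{\left(Y,G \right)} = \frac{-2 + G}{27 + 5 Y}$
$v{\left(5 \left(-4\right),6 \right)} - 480 = \frac{-2 + 6}{27 + 5 \cdot 5 \left(-4\right)} - 480 = \frac{1}{27 + 5 \left(-20\right)} 4 - 480 = \frac{1}{27 - 100} \cdot 4 - 480 = \frac{1}{-73} \cdot 4 - 480 = \left(- \frac{1}{73}\right) 4 - 480 = - \frac{4}{73} - 480 = - \frac{35044}{73}$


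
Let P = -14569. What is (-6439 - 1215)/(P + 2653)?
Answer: 3827/5958 ≈ 0.64233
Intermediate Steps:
(-6439 - 1215)/(P + 2653) = (-6439 - 1215)/(-14569 + 2653) = -7654/(-11916) = -7654*(-1/11916) = 3827/5958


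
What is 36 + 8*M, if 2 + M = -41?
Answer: -308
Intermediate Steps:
M = -43 (M = -2 - 41 = -43)
36 + 8*M = 36 + 8*(-43) = 36 - 344 = -308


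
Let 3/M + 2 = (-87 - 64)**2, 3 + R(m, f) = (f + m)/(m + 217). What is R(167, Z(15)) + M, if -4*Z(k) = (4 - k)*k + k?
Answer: -43201801/17509632 ≈ -2.4673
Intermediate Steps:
Z(k) = -k/4 - k*(4 - k)/4 (Z(k) = -((4 - k)*k + k)/4 = -(k*(4 - k) + k)/4 = -(k + k*(4 - k))/4 = -k/4 - k*(4 - k)/4)
R(m, f) = -3 + (f + m)/(217 + m) (R(m, f) = -3 + (f + m)/(m + 217) = -3 + (f + m)/(217 + m))
M = 3/22799 (M = 3/(-2 + (-87 - 64)**2) = 3/(-2 + (-151)**2) = 3/(-2 + 22801) = 3/22799 ≈ 0.00013158)
R(167, Z(15)) + M = (-651 + (1/4)*15*(-5 + 15) - 2*167)/(217 + 167) + 3/22799 = (-651 + (1/4)*15*10 - 334)/384 + 3/22799 = (-651 + 75/2 - 334)/384 + 3/22799 = (1/384)*(-1895/2) + 3/22799 = -1895/768 + 3/22799 = -43201801/17509632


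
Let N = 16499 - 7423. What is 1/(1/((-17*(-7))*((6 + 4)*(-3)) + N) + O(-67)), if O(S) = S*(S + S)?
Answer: 5506/49432869 ≈ 0.00011138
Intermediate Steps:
N = 9076
O(S) = 2*S**2 (O(S) = S*(2*S) = 2*S**2)
1/(1/((-17*(-7))*((6 + 4)*(-3)) + N) + O(-67)) = 1/(1/((-17*(-7))*((6 + 4)*(-3)) + 9076) + 2*(-67)**2) = 1/(1/(119*(10*(-3)) + 9076) + 2*4489) = 1/(1/(119*(-30) + 9076) + 8978) = 1/(1/(-3570 + 9076) + 8978) = 1/(1/5506 + 8978) = 1/(49432869/5506) = 5506/49432869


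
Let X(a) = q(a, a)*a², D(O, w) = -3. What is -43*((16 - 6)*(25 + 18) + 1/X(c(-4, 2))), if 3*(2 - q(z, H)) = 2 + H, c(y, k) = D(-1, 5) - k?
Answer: -1386793/75 ≈ -18491.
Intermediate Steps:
c(y, k) = -3 - k
q(z, H) = 4/3 - H/3 (q(z, H) = 2 - (2 + H)/3 = 2 + (-⅔ - H/3) = 4/3 - H/3)
X(a) = a²*(4/3 - a/3) (X(a) = (4/3 - a/3)*a² = a²*(4/3 - a/3))
-43*((16 - 6)*(25 + 18) + 1/X(c(-4, 2))) = -43*((16 - 6)*(25 + 18) + 1/((-3 - 1*2)²*(4 - (-3 - 1*2))/3)) = -43*(10*43 + 1/((-3 - 2)²*(4 - (-3 - 2))/3)) = -43*(430 + 1/((⅓)*(-5)²*(4 - 1*(-5)))) = -43*(430 + 1/((⅓)*25*(4 + 5))) = -43*(430 + 1/((⅓)*25*9)) = -43*(430 + 1/75) = -43*32251/75 = -1386793/75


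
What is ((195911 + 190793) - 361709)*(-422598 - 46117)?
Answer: -11715531425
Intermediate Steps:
((195911 + 190793) - 361709)*(-422598 - 46117) = (386704 - 361709)*(-468715) = 24995*(-468715) = -11715531425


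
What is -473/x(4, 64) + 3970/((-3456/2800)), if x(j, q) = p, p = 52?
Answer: -2264323/702 ≈ -3225.5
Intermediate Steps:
x(j, q) = 52
-473/x(4, 64) + 3970/((-3456/2800)) = -473/52 + 3970/((-3456/2800)) = -473*1/52 + 3970/((-3456*1/2800)) = -473/52 + 3970/(-216/175) = -473/52 + 3970*(-175/216) = -473/52 - 347375/108 = -2264323/702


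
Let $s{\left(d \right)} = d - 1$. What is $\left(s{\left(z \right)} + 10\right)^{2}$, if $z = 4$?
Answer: $169$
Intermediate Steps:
$s{\left(d \right)} = -1 + d$
$\left(s{\left(z \right)} + 10\right)^{2} = \left(\left(-1 + 4\right) + 10\right)^{2} = \left(3 + 10\right)^{2} = 13^{2} = 169$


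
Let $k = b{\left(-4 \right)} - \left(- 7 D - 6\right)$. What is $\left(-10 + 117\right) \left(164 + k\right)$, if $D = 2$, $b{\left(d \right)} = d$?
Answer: $19260$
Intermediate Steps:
$k = 16$ ($k = -4 - \left(\left(-7\right) 2 - 6\right) = -4 - \left(-14 - 6\right) = -4 - -20 = -4 + 20 = 16$)
$\left(-10 + 117\right) \left(164 + k\right) = \left(-10 + 117\right) \left(164 + 16\right) = 107 \cdot 180 = 19260$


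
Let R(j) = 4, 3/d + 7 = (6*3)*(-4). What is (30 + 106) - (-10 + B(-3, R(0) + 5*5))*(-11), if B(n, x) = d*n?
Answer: 2153/79 ≈ 27.253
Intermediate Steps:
d = -3/79 (d = 3/(-7 + (6*3)*(-4)) = 3/(-7 + 18*(-4)) = 3/(-7 - 72) = 3/(-79) = 3*(-1/79) = -3/79 ≈ -0.037975)
B(n, x) = -3*n/79
(30 + 106) - (-10 + B(-3, R(0) + 5*5))*(-11) = (30 + 106) - (-10 - 3/79*(-3))*(-11) = 136 - (-10 + 9/79)*(-11) = 136 - (-781)*(-11)/79 = 136 - 1*8591/79 = 136 - 8591/79 = 2153/79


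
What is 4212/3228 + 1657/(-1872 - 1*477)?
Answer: 378766/631881 ≈ 0.59943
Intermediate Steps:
4212/3228 + 1657/(-1872 - 1*477) = 4212*(1/3228) + 1657/(-1872 - 477) = 351/269 + 1657/(-2349) = 351/269 + 1657*(-1/2349) = 351/269 - 1657/2349 = 378766/631881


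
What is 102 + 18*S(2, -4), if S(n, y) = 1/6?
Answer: 105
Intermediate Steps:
S(n, y) = ⅙ (S(n, y) = 1*(⅙) = ⅙)
102 + 18*S(2, -4) = 102 + 18*(⅙) = 102 + 3 = 105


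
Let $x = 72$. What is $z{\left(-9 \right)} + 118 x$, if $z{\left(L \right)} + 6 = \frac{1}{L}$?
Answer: $\frac{76409}{9} \approx 8489.9$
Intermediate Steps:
$z{\left(L \right)} = -6 + \frac{1}{L}$
$z{\left(-9 \right)} + 118 x = \left(-6 + \frac{1}{-9}\right) + 118 \cdot 72 = \left(-6 - \frac{1}{9}\right) + 8496 = - \frac{55}{9} + 8496 = \frac{76409}{9}$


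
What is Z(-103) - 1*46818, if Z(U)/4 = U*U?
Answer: -4382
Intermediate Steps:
Z(U) = 4*U² (Z(U) = 4*(U*U) = 4*U²)
Z(-103) - 1*46818 = 4*(-103)² - 1*46818 = 4*10609 - 46818 = 42436 - 46818 = -4382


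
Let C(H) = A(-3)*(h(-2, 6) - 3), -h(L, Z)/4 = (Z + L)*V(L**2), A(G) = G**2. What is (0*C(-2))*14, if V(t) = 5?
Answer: 0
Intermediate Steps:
h(L, Z) = -20*L - 20*Z (h(L, Z) = -4*(Z + L)*5 = -4*(L + Z)*5 = -4*(5*L + 5*Z) = -20*L - 20*Z)
C(H) = -747 (C(H) = (-3)**2*((-20*(-2) - 20*6) - 3) = 9*((40 - 120) - 3) = 9*(-80 - 3) = 9*(-83) = -747)
(0*C(-2))*14 = (0*(-747))*14 = 0*14 = 0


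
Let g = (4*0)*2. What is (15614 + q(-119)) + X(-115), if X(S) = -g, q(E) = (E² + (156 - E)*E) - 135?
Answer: -3085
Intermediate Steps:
g = 0 (g = 0*2 = 0)
q(E) = -135 + E² + E*(156 - E) (q(E) = (E² + E*(156 - E)) - 135 = -135 + E² + E*(156 - E))
X(S) = 0 (X(S) = -1*0 = 0)
(15614 + q(-119)) + X(-115) = (15614 + (-135 + 156*(-119))) + 0 = (15614 + (-135 - 18564)) + 0 = (15614 - 18699) + 0 = -3085 + 0 = -3085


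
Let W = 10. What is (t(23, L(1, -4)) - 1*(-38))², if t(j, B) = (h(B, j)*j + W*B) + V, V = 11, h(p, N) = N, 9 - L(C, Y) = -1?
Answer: 459684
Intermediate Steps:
L(C, Y) = 10 (L(C, Y) = 9 - 1*(-1) = 9 + 1 = 10)
t(j, B) = 11 + j² + 10*B (t(j, B) = (j*j + 10*B) + 11 = (j² + 10*B) + 11 = 11 + j² + 10*B)
(t(23, L(1, -4)) - 1*(-38))² = ((11 + 23² + 10*10) - 1*(-38))² = ((11 + 529 + 100) + 38)² = (640 + 38)² = 678² = 459684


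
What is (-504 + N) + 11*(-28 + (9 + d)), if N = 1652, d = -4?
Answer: 895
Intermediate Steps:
(-504 + N) + 11*(-28 + (9 + d)) = (-504 + 1652) + 11*(-28 + (9 - 4)) = 1148 + 11*(-28 + 5) = 1148 + 11*(-23) = 1148 - 253 = 895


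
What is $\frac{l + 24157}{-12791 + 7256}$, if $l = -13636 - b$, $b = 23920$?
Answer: $\frac{13399}{5535} \approx 2.4208$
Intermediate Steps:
$l = -37556$ ($l = -13636 - 23920 = -37556$)
$\frac{l + 24157}{-12791 + 7256} = \frac{-37556 + 24157}{-12791 + 7256} = - \frac{13399}{-5535} = \left(-13399\right) \left(- \frac{1}{5535}\right) = \frac{13399}{5535}$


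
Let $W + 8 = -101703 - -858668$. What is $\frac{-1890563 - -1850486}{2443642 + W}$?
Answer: $- \frac{40077}{3200599} \approx -0.012522$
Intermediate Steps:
$W = 756957$ ($W = -8 - -756965 = -8 + \left(-101703 + 858668\right) = -8 + 756965 = 756957$)
$\frac{-1890563 - -1850486}{2443642 + W} = \frac{-1890563 - -1850486}{2443642 + 756957} = \frac{-1890563 + 1850486}{3200599} = \left(-40077\right) \frac{1}{3200599} = - \frac{40077}{3200599}$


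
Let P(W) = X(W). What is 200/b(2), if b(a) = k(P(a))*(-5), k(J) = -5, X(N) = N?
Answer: 8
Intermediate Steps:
P(W) = W
b(a) = 25 (b(a) = -5*(-5) = 25)
200/b(2) = 200/25 = 200*(1/25) = 8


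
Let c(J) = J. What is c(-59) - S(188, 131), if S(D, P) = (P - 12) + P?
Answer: -309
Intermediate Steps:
S(D, P) = -12 + 2*P (S(D, P) = (-12 + P) + P = -12 + 2*P)
c(-59) - S(188, 131) = -59 - (-12 + 2*131) = -59 - (-12 + 262) = -59 - 1*250 = -59 - 250 = -309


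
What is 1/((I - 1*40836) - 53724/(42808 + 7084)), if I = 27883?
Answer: -12473/161576200 ≈ -7.7196e-5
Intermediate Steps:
1/((I - 1*40836) - 53724/(42808 + 7084)) = 1/((27883 - 1*40836) - 53724/(42808 + 7084)) = 1/((27883 - 40836) - 53724/49892) = 1/(-12953 - 53724*1/49892) = 1/(-12953 - 13431/12473) = 1/(-161576200/12473) = -12473/161576200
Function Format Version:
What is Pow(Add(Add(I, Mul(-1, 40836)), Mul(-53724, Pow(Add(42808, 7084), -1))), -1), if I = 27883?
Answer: Rational(-12473, 161576200) ≈ -7.7196e-5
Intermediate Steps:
Pow(Add(Add(I, Mul(-1, 40836)), Mul(-53724, Pow(Add(42808, 7084), -1))), -1) = Pow(Add(Add(27883, Mul(-1, 40836)), Mul(-53724, Pow(Add(42808, 7084), -1))), -1) = Pow(Add(Add(27883, -40836), Mul(-53724, Pow(49892, -1))), -1) = Pow(Add(-12953, Mul(-53724, Rational(1, 49892))), -1) = Pow(Add(-12953, Rational(-13431, 12473)), -1) = Pow(Rational(-161576200, 12473), -1) = Rational(-12473, 161576200)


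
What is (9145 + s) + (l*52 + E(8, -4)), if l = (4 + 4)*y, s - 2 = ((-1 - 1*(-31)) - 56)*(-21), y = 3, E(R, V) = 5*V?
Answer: 10921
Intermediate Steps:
s = 548 (s = 2 + ((-1 - 1*(-31)) - 56)*(-21) = 2 + ((-1 + 31) - 56)*(-21) = 2 + (30 - 56)*(-21) = 2 - 26*(-21) = 2 + 546 = 548)
l = 24 (l = (4 + 4)*3 = 8*3 = 24)
(9145 + s) + (l*52 + E(8, -4)) = (9145 + 548) + (24*52 + 5*(-4)) = 9693 + (1248 - 20) = 9693 + 1228 = 10921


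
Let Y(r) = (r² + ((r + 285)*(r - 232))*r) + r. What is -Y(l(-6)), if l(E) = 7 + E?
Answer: 66064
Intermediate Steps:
Y(r) = r + r² + r*(-232 + r)*(285 + r) (Y(r) = (r² + ((285 + r)*(-232 + r))*r) + r = (r² + ((-232 + r)*(285 + r))*r) + r = (r² + r*(-232 + r)*(285 + r)) + r = r + r² + r*(-232 + r)*(285 + r))
-Y(l(-6)) = -(7 - 6)*(-66119 + (7 - 6)² + 54*(7 - 6)) = -(-66119 + 1² + 54*1) = -(-66119 + 1 + 54) = -(-66064) = -1*(-66064) = 66064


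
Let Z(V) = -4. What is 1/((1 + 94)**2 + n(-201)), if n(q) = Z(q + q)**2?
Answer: 1/9041 ≈ 0.00011061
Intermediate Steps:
n(q) = 16 (n(q) = (-4)**2 = 16)
1/((1 + 94)**2 + n(-201)) = 1/((1 + 94)**2 + 16) = 1/(95**2 + 16) = 1/(9025 + 16) = 1/9041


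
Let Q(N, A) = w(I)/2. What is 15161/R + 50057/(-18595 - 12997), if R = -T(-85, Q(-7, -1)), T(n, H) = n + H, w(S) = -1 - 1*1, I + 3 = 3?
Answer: 237330705/1358456 ≈ 174.71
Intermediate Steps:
I = 0 (I = -3 + 3 = 0)
w(S) = -2 (w(S) = -1 - 1 = -2)
Q(N, A) = -1 (Q(N, A) = -2/2 = -2*1/2 = -1)
T(n, H) = H + n
R = 86 (R = -(-1 - 85) = -1*(-86) = 86)
15161/R + 50057/(-18595 - 12997) = 15161/86 + 50057/(-18595 - 12997) = 15161*(1/86) + 50057/(-31592) = 15161/86 + 50057*(-1/31592) = 15161/86 - 50057/31592 = 237330705/1358456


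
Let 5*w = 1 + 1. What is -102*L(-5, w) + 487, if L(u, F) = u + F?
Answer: 4781/5 ≈ 956.20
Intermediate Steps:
w = ⅖ (w = (1 + 1)/5 = (⅕)*2 = ⅖ ≈ 0.40000)
L(u, F) = F + u
-102*L(-5, w) + 487 = -102*(⅖ - 5) + 487 = -102*(-23/5) + 487 = 2346/5 + 487 = 4781/5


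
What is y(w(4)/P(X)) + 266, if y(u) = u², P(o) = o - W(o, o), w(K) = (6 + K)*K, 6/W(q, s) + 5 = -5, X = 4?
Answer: 180714/529 ≈ 341.61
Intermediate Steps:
W(q, s) = -⅗ (W(q, s) = 6/(-5 - 5) = 6/(-10) = 6*(-⅒) = -⅗)
w(K) = K*(6 + K)
P(o) = ⅗ + o (P(o) = o - 1*(-⅗) = o + ⅗ = ⅗ + o)
y(w(4)/P(X)) + 266 = ((4*(6 + 4))/(⅗ + 4))² + 266 = ((4*10)/(23/5))² + 266 = (40*(5/23))² + 266 = (200/23)² + 266 = 40000/529 + 266 = 180714/529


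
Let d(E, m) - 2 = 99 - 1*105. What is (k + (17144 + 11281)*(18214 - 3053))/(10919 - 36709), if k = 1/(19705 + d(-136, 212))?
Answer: -4245087011963/254044395 ≈ -16710.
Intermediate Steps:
d(E, m) = -4 (d(E, m) = 2 + (99 - 1*105) = 2 + (99 - 105) = 2 - 6 = -4)
k = 1/19701 (k = 1/(19705 - 4) = 1/19701 ≈ 5.0759e-5)
(k + (17144 + 11281)*(18214 - 3053))/(10919 - 36709) = (1/19701 + (17144 + 11281)*(18214 - 3053))/(10919 - 36709) = (1/19701 + 28425*15161)/(-25790) = (1/19701 + 430951425)*(-1/25790) = (8490174023926/19701)*(-1/25790) = -4245087011963/254044395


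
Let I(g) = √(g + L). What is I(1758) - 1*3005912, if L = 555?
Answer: -3005912 + 3*√257 ≈ -3.0059e+6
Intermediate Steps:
I(g) = √(555 + g) (I(g) = √(g + 555) = √(555 + g))
I(1758) - 1*3005912 = √(555 + 1758) - 1*3005912 = √2313 - 3005912 = 3*√257 - 3005912 = -3005912 + 3*√257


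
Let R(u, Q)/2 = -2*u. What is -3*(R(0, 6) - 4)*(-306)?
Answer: -3672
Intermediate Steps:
R(u, Q) = -4*u (R(u, Q) = 2*(-2*u) = -4*u)
-3*(R(0, 6) - 4)*(-306) = -3*(-4*0 - 4)*(-306) = -3*(0 - 4)*(-306) = -3*(-4)*(-306) = 12*(-306) = -3672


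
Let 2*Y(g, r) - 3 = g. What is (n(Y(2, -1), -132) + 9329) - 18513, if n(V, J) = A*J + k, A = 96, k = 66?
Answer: -21790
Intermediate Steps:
Y(g, r) = 3/2 + g/2
n(V, J) = 66 + 96*J (n(V, J) = 96*J + 66 = 66 + 96*J)
(n(Y(2, -1), -132) + 9329) - 18513 = ((66 + 96*(-132)) + 9329) - 18513 = ((66 - 12672) + 9329) - 18513 = (-12606 + 9329) - 18513 = -3277 - 18513 = -21790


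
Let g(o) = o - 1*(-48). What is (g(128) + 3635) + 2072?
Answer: 5883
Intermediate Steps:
g(o) = 48 + o (g(o) = o + 48 = 48 + o)
(g(128) + 3635) + 2072 = ((48 + 128) + 3635) + 2072 = (176 + 3635) + 2072 = 3811 + 2072 = 5883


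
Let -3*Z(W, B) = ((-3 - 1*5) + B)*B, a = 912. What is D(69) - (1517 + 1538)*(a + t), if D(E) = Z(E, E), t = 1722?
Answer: -8048273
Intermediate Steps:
Z(W, B) = -B*(-8 + B)/3 (Z(W, B) = -((-3 - 1*5) + B)*B/3 = -((-3 - 5) + B)*B/3 = -(-8 + B)*B/3 = -B*(-8 + B)/3)
D(E) = E*(8 - E)/3
D(69) - (1517 + 1538)*(a + t) = (⅓)*69*(8 - 1*69) - (1517 + 1538)*(912 + 1722) = (⅓)*69*(8 - 69) - 3055*2634 = (⅓)*69*(-61) - 1*8046870 = -1403 - 8046870 = -8048273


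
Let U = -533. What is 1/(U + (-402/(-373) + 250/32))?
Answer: -5968/3127887 ≈ -0.0019080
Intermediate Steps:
1/(U + (-402/(-373) + 250/32)) = 1/(-533 + (-402/(-373) + 250/32)) = 1/(-533 + (-402*(-1/373) + 250*(1/32))) = 1/(-533 + (402/373 + 125/16)) = 1/(-533 + 53057/5968) = 1/(-3127887/5968) = -5968/3127887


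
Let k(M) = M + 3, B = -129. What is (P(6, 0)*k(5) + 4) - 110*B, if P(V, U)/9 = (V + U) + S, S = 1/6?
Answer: 14638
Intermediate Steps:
S = ⅙ ≈ 0.16667
k(M) = 3 + M
P(V, U) = 3/2 + 9*U + 9*V (P(V, U) = 9*((V + U) + ⅙) = 9*((U + V) + ⅙) = 9*(⅙ + U + V) = 3/2 + 9*U + 9*V)
(P(6, 0)*k(5) + 4) - 110*B = ((3/2 + 9*0 + 9*6)*(3 + 5) + 4) - 110*(-129) = ((3/2 + 0 + 54)*8 + 4) + 14190 = ((111/2)*8 + 4) + 14190 = (444 + 4) + 14190 = 448 + 14190 = 14638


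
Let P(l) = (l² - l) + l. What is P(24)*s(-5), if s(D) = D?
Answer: -2880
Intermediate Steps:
P(l) = l²
P(24)*s(-5) = 24²*(-5) = 576*(-5) = -2880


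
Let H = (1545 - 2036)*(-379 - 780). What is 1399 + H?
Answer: 570468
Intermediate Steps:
H = 569069 (H = -491*(-1159) = 569069)
1399 + H = 1399 + 569069 = 570468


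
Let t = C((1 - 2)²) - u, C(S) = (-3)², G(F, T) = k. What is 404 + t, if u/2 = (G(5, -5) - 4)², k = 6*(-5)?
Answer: -1899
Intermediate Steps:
k = -30
G(F, T) = -30
C(S) = 9
u = 2312 (u = 2*(-30 - 4)² = 2*(-34)² = 2*1156 = 2312)
t = -2303 (t = 9 - 1*2312 = 9 - 2312 = -2303)
404 + t = 404 - 2303 = -1899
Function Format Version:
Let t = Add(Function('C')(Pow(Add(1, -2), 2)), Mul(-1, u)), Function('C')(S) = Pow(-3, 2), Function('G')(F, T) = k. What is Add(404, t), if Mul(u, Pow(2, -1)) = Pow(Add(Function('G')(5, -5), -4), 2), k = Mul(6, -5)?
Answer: -1899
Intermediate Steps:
k = -30
Function('G')(F, T) = -30
Function('C')(S) = 9
u = 2312 (u = Mul(2, Pow(Add(-30, -4), 2)) = Mul(2, Pow(-34, 2)) = Mul(2, 1156) = 2312)
t = -2303 (t = Add(9, Mul(-1, 2312)) = Add(9, -2312) = -2303)
Add(404, t) = Add(404, -2303) = -1899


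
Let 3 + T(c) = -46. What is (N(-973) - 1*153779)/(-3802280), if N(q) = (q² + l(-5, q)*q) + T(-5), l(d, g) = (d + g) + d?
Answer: -43734/95057 ≈ -0.46008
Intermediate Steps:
l(d, g) = g + 2*d
T(c) = -49 (T(c) = -3 - 46 = -49)
N(q) = -49 + q² + q*(-10 + q) (N(q) = (q² + (q + 2*(-5))*q) - 49 = (q² + (q - 10)*q) - 49 = (q² + (-10 + q)*q) - 49 = (q² + q*(-10 + q)) - 49 = -49 + q² + q*(-10 + q))
(N(-973) - 1*153779)/(-3802280) = ((-49 + (-973)² - 973*(-10 - 973)) - 1*153779)/(-3802280) = ((-49 + 946729 - 973*(-983)) - 153779)*(-1/3802280) = ((-49 + 946729 + 956459) - 153779)*(-1/3802280) = (1903139 - 153779)*(-1/3802280) = 1749360*(-1/3802280) = -43734/95057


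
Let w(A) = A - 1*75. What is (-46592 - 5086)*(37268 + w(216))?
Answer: -1933222302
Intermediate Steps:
w(A) = -75 + A (w(A) = A - 75 = -75 + A)
(-46592 - 5086)*(37268 + w(216)) = (-46592 - 5086)*(37268 + (-75 + 216)) = -51678*(37268 + 141) = -51678*37409 = -1933222302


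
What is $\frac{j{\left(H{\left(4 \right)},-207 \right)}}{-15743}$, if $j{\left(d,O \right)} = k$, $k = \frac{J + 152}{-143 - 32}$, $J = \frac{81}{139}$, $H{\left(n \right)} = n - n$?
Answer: $\frac{21209}{382948475} \approx 5.5383 \cdot 10^{-5}$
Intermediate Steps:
$H{\left(n \right)} = 0$
$J = \frac{81}{139}$ ($J = 81 \cdot \frac{1}{139} = \frac{81}{139} \approx 0.58273$)
$k = - \frac{21209}{24325}$ ($k = \frac{\frac{81}{139} + 152}{-143 - 32} = \frac{21209}{139 \left(-175\right)} = \frac{21209}{139} \left(- \frac{1}{175}\right) = - \frac{21209}{24325} \approx -0.8719$)
$j{\left(d,O \right)} = - \frac{21209}{24325}$
$\frac{j{\left(H{\left(4 \right)},-207 \right)}}{-15743} = - \frac{21209}{24325 \left(-15743\right)} = \left(- \frac{21209}{24325}\right) \left(- \frac{1}{15743}\right) = \frac{21209}{382948475}$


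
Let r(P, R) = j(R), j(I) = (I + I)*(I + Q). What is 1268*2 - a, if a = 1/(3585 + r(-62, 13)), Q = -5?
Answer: 9619047/3793 ≈ 2536.0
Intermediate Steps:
j(I) = 2*I*(-5 + I) (j(I) = (I + I)*(I - 5) = (2*I)*(-5 + I) = 2*I*(-5 + I))
r(P, R) = 2*R*(-5 + R)
a = 1/3793 (a = 1/(3585 + 2*13*(-5 + 13)) = 1/(3585 + 2*13*8) = 1/(3585 + 208) = 1/3793 ≈ 0.00026364)
1268*2 - a = 1268*2 - 1*1/3793 = 2536 - 1/3793 = 9619047/3793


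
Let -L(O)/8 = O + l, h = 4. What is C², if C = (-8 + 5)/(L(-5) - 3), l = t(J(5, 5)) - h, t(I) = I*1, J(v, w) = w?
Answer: 9/841 ≈ 0.010702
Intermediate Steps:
t(I) = I
l = 1 (l = 5 - 1*4 = 5 - 4 = 1)
L(O) = -8 - 8*O (L(O) = -8*(O + 1) = -8*(1 + O) = -8 - 8*O)
C = -3/29 (C = (-8 + 5)/((-8 - 8*(-5)) - 3) = -3/((-8 + 40) - 3) = -3/(32 - 3) = -3/29 ≈ -0.10345)
C² = (-3/29)² = 9/841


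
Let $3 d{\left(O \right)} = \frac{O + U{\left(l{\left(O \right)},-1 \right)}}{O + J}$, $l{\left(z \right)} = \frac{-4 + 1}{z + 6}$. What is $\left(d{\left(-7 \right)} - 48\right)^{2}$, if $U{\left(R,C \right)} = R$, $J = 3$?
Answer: $\frac{20449}{9} \approx 2272.1$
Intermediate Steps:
$l{\left(z \right)} = - \frac{3}{6 + z}$
$d{\left(O \right)} = \frac{O - \frac{3}{6 + O}}{3 \left(3 + O\right)}$ ($d{\left(O \right)} = \frac{\left(O - \frac{3}{6 + O}\right) \frac{1}{O + 3}}{3} = \frac{\left(O - \frac{3}{6 + O}\right) \frac{1}{3 + O}}{3} = \frac{\frac{1}{3 + O} \left(O - \frac{3}{6 + O}\right)}{3} = \frac{O - \frac{3}{6 + O}}{3 \left(3 + O\right)}$)
$\left(d{\left(-7 \right)} - 48\right)^{2} = \left(\frac{-3 - 7 \left(6 - 7\right)}{3 \left(3 - 7\right) \left(6 - 7\right)} - 48\right)^{2} = \left(\frac{-3 - -7}{3 \left(-4\right) \left(-1\right)} - 48\right)^{2} = \left(\frac{1}{3} \left(- \frac{1}{4}\right) \left(-1\right) \left(-3 + 7\right) - 48\right)^{2} = \left(\frac{1}{3} \left(- \frac{1}{4}\right) \left(-1\right) 4 - 48\right)^{2} = \left(\frac{1}{3} - 48\right)^{2} = \left(- \frac{143}{3}\right)^{2} = \frac{20449}{9}$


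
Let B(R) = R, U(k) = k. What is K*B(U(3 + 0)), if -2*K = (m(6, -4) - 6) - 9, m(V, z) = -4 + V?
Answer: 39/2 ≈ 19.500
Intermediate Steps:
K = 13/2 (K = -(((-4 + 6) - 6) - 9)/2 = -((2 - 6) - 9)/2 = -(-4 - 9)/2 = -1/2*(-13) = 13/2 ≈ 6.5000)
K*B(U(3 + 0)) = 13*(3 + 0)/2 = (13/2)*3 = 39/2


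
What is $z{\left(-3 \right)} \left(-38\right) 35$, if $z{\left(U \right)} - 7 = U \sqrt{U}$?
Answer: $-9310 + 3990 i \sqrt{3} \approx -9310.0 + 6910.9 i$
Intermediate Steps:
$z{\left(U \right)} = 7 + U^{\frac{3}{2}}$ ($z{\left(U \right)} = 7 + U \sqrt{U} = 7 + U^{\frac{3}{2}}$)
$z{\left(-3 \right)} \left(-38\right) 35 = \left(7 + \left(-3\right)^{\frac{3}{2}}\right) \left(-38\right) 35 = \left(7 - 3 i \sqrt{3}\right) \left(-38\right) 35 = \left(-266 + 114 i \sqrt{3}\right) 35 = -9310 + 3990 i \sqrt{3}$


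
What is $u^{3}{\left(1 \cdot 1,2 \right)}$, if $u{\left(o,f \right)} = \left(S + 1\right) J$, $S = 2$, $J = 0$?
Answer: $0$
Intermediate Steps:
$u{\left(o,f \right)} = 0$ ($u{\left(o,f \right)} = \left(2 + 1\right) 0 = 3 \cdot 0 = 0$)
$u^{3}{\left(1 \cdot 1,2 \right)} = 0^{3} = 0$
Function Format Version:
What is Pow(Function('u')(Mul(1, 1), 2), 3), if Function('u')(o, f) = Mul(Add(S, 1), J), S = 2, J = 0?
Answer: 0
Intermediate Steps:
Function('u')(o, f) = 0 (Function('u')(o, f) = Mul(Add(2, 1), 0) = Mul(3, 0) = 0)
Pow(Function('u')(Mul(1, 1), 2), 3) = Pow(0, 3) = 0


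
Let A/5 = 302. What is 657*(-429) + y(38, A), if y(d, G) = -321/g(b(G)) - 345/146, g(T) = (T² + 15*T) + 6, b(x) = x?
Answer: -47380221390207/168101188 ≈ -2.8186e+5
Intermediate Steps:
A = 1510 (A = 5*302 = 1510)
g(T) = 6 + T² + 15*T
y(d, G) = -345/146 - 321/(6 + G² + 15*G) (y(d, G) = -321/(6 + G² + 15*G) - 345/146 = -345/146 - 321/(6 + G² + 15*G))
657*(-429) + y(38, A) = 657*(-429) + 3*(-16312 - 1725*1510 - 115*1510²)/(146*(6 + 1510² + 15*1510)) = -281853 + 3*(-16312 - 2604750 - 115*2280100)/(146*(6 + 2280100 + 22650)) = -281853 + (3/146)*(-16312 - 2604750 - 262211500)/2302756 = -281853 + (3/146)*(1/2302756)*(-264832562) = -281853 - 397248843/168101188 = -47380221390207/168101188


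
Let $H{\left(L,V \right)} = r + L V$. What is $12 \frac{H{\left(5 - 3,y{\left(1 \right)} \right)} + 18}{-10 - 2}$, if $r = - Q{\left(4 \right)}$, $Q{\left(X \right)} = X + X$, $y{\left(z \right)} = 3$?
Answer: $-16$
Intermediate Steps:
$Q{\left(X \right)} = 2 X$
$r = -8$ ($r = - 2 \cdot 4 = \left(-1\right) 8 = -8$)
$H{\left(L,V \right)} = -8 + L V$
$12 \frac{H{\left(5 - 3,y{\left(1 \right)} \right)} + 18}{-10 - 2} = 12 \frac{\left(-8 + \left(5 - 3\right) 3\right) + 18}{-10 - 2} = 12 \frac{\left(-8 + \left(5 - 3\right) 3\right) + 18}{-12} = 12 \left(\left(-8 + 2 \cdot 3\right) + 18\right) \left(- \frac{1}{12}\right) = 12 \left(\left(-8 + 6\right) + 18\right) \left(- \frac{1}{12}\right) = 12 \left(-2 + 18\right) \left(- \frac{1}{12}\right) = 12 \cdot 16 \left(- \frac{1}{12}\right) = 12 \left(- \frac{4}{3}\right) = -16$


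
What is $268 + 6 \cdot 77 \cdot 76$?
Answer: $35380$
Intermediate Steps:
$268 + 6 \cdot 77 \cdot 76 = 268 + 462 \cdot 76 = 268 + 35112 = 35380$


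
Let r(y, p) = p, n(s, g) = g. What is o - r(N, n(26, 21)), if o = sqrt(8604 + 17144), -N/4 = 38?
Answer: -21 + 2*sqrt(6437) ≈ 139.46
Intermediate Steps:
N = -152 (N = -4*38 = -152)
o = 2*sqrt(6437) (o = sqrt(25748) = 2*sqrt(6437) ≈ 160.46)
o - r(N, n(26, 21)) = 2*sqrt(6437) - 1*21 = 2*sqrt(6437) - 21 = -21 + 2*sqrt(6437)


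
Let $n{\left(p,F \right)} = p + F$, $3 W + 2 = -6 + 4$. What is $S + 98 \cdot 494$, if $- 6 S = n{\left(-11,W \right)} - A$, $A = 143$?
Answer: $\frac{435941}{9} \approx 48438.0$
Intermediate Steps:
$W = - \frac{4}{3}$ ($W = - \frac{2}{3} + \frac{-6 + 4}{3} = - \frac{2}{3} + \frac{1}{3} \left(-2\right) = - \frac{2}{3} - \frac{2}{3} = - \frac{4}{3} \approx -1.3333$)
$n{\left(p,F \right)} = F + p$
$S = \frac{233}{9}$ ($S = - \frac{\left(- \frac{4}{3} - 11\right) - 143}{6} = - \frac{- \frac{37}{3} - 143}{6} = \left(- \frac{1}{6}\right) \left(- \frac{466}{3}\right) = \frac{233}{9} \approx 25.889$)
$S + 98 \cdot 494 = \frac{233}{9} + 98 \cdot 494 = \frac{233}{9} + 48412 = \frac{435941}{9}$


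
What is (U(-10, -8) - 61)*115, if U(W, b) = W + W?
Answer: -9315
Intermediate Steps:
U(W, b) = 2*W
(U(-10, -8) - 61)*115 = (2*(-10) - 61)*115 = (-20 - 61)*115 = -81*115 = -9315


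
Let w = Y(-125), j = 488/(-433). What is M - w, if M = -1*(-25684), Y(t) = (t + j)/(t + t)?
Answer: 2780238387/108250 ≈ 25684.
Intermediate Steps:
j = -488/433 (j = 488*(-1/433) = -488/433 ≈ -1.1270)
Y(t) = (-488/433 + t)/(2*t) (Y(t) = (t - 488/433)/(t + t) = (-488/433 + t)/((2*t)) = (-488/433 + t)*(1/(2*t)) = (-488/433 + t)/(2*t))
w = 54613/108250 (w = (1/866)*(-488 + 433*(-125))/(-125) = (1/866)*(-1/125)*(-488 - 54125) = (1/866)*(-1/125)*(-54613) = 54613/108250 ≈ 0.50451)
M = 25684
M - w = 25684 - 1*54613/108250 = 25684 - 54613/108250 = 2780238387/108250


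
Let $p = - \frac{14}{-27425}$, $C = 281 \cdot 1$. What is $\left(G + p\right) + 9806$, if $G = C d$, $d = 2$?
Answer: $\frac{284342414}{27425} \approx 10368.0$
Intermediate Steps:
$C = 281$
$p = \frac{14}{27425}$ ($p = \left(-14\right) \left(- \frac{1}{27425}\right) = \frac{14}{27425} \approx 0.00051048$)
$G = 562$ ($G = 281 \cdot 2 = 562$)
$\left(G + p\right) + 9806 = \left(562 + \frac{14}{27425}\right) + 9806 = \frac{15412864}{27425} + 9806 = \frac{284342414}{27425}$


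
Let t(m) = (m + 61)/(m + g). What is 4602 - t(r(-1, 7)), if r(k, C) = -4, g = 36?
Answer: 147207/32 ≈ 4600.2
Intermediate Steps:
t(m) = (61 + m)/(36 + m) (t(m) = (m + 61)/(m + 36) = (61 + m)/(36 + m))
4602 - t(r(-1, 7)) = 4602 - (61 - 4)/(36 - 4) = 4602 - 57/32 = 147207/32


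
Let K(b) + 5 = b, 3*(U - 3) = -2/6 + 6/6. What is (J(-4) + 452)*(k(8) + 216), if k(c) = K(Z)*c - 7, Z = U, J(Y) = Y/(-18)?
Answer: 7134710/81 ≈ 88083.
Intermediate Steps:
U = 29/9 (U = 3 + (-2/6 + 6/6)/3 = 3 + (-2*⅙ + 6*(⅙))/3 = 3 + (-⅓ + 1)/3 = 3 + (⅓)*(⅔) = 3 + 2/9 = 29/9 ≈ 3.2222)
J(Y) = -Y/18 (J(Y) = Y*(-1/18) = -Y/18)
Z = 29/9 ≈ 3.2222
K(b) = -5 + b
k(c) = -7 - 16*c/9 (k(c) = (-5 + 29/9)*c - 7 = -16*c/9 - 7 = -7 - 16*c/9)
(J(-4) + 452)*(k(8) + 216) = (-1/18*(-4) + 452)*((-7 - 16/9*8) + 216) = (2/9 + 452)*((-7 - 128/9) + 216) = 4070*(-191/9 + 216)/9 = (4070/9)*(1753/9) = 7134710/81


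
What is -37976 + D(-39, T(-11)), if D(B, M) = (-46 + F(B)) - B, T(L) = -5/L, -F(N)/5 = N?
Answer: -37788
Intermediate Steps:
F(N) = -5*N
D(B, M) = -46 - 6*B (D(B, M) = (-46 - 5*B) - B = -46 - 6*B)
-37976 + D(-39, T(-11)) = -37976 + (-46 - 6*(-39)) = -37976 + (-46 + 234) = -37976 + 188 = -37788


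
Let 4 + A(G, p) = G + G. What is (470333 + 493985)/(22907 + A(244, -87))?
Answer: 964318/23391 ≈ 41.226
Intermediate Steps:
A(G, p) = -4 + 2*G (A(G, p) = -4 + (G + G) = -4 + 2*G)
(470333 + 493985)/(22907 + A(244, -87)) = (470333 + 493985)/(22907 + (-4 + 2*244)) = 964318/(22907 + (-4 + 488)) = 964318/(22907 + 484) = 964318/23391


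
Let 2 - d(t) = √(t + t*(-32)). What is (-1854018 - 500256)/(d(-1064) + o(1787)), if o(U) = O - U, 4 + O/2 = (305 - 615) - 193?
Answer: 506893302/600109 - 362196*√8246/600109 ≈ 789.86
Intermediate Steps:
d(t) = 2 - √31*√(-t) (d(t) = 2 - √(t + t*(-32)) = 2 - √(t - 32*t) = 2 - √(-31*t) = 2 - √31*√(-t))
O = -1014 (O = -8 + 2*((305 - 615) - 193) = -8 + 2*(-310 - 193) = -8 + 2*(-503) = -8 - 1006 = -1014)
o(U) = -1014 - U
(-1854018 - 500256)/(d(-1064) + o(1787)) = (-1854018 - 500256)/((2 - √31*√(-1*(-1064))) + (-1014 - 1*1787)) = -2354274/((2 - √31*√1064) + (-1014 - 1787)) = -2354274/((2 - √31*2*√266) - 2801) = -2354274/((2 - 2*√8246) - 2801) = -2354274/(-2799 - 2*√8246)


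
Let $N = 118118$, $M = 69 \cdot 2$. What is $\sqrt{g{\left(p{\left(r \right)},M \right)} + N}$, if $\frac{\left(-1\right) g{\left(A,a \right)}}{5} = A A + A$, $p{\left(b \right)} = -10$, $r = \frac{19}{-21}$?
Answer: $2 \sqrt{29417} \approx 343.03$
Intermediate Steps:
$r = - \frac{19}{21}$ ($r = 19 \left(- \frac{1}{21}\right) = - \frac{19}{21} \approx -0.90476$)
$M = 138$
$g{\left(A,a \right)} = - 5 A - 5 A^{2}$ ($g{\left(A,a \right)} = - 5 \left(A A + A\right) = - 5 \left(A^{2} + A\right) = - 5 \left(A + A^{2}\right) = - 5 A - 5 A^{2}$)
$\sqrt{g{\left(p{\left(r \right)},M \right)} + N} = \sqrt{\left(-5\right) \left(-10\right) \left(1 - 10\right) + 118118} = \sqrt{\left(-5\right) \left(-10\right) \left(-9\right) + 118118} = \sqrt{-450 + 118118} = \sqrt{117668} = 2 \sqrt{29417}$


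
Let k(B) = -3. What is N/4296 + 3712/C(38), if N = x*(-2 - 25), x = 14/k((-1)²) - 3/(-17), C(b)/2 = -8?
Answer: -5647121/24344 ≈ -231.97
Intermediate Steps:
C(b) = -16 (C(b) = 2*(-8) = -16)
x = -229/51 (x = 14/(-3) - 3/(-17) = 14*(-⅓) - 3*(-1/17) = -14/3 + 3/17 = -229/51 ≈ -4.4902)
N = 2061/17 (N = -229*(-2 - 25)/51 = -229/51*(-27) = 2061/17 ≈ 121.24)
N/4296 + 3712/C(38) = (2061/17)/4296 + 3712/(-16) = (2061/17)*(1/4296) + 3712*(-1/16) = 687/24344 - 232 = -5647121/24344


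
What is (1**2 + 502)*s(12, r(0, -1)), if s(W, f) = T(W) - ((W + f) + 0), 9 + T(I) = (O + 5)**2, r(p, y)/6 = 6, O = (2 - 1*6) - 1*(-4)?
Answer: -16096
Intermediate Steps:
O = 0 (O = (2 - 6) + 4 = -4 + 4 = 0)
r(p, y) = 36 (r(p, y) = 6*6 = 36)
T(I) = 16 (T(I) = -9 + (0 + 5)**2 = -9 + 5**2 = -9 + 25 = 16)
s(W, f) = 16 - W - f (s(W, f) = 16 - ((W + f) + 0) = 16 - (W + f) = 16 + (-W - f) = 16 - W - f)
(1**2 + 502)*s(12, r(0, -1)) = (1**2 + 502)*(16 - 1*12 - 1*36) = (1 + 502)*(16 - 12 - 36) = 503*(-32) = -16096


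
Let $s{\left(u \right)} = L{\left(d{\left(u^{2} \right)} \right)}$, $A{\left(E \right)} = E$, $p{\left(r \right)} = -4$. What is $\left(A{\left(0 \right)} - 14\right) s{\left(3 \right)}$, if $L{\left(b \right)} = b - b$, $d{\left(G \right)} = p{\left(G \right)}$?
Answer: $0$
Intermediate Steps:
$d{\left(G \right)} = -4$
$L{\left(b \right)} = 0$
$s{\left(u \right)} = 0$
$\left(A{\left(0 \right)} - 14\right) s{\left(3 \right)} = \left(0 - 14\right) 0 = \left(-14\right) 0 = 0$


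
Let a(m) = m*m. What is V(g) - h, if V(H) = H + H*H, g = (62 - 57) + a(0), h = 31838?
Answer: -31808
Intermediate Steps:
a(m) = m²
g = 5 (g = (62 - 57) + 0² = 5 + 0 = 5)
V(H) = H + H²
V(g) - h = 5*(1 + 5) - 1*31838 = 5*6 - 31838 = 30 - 31838 = -31808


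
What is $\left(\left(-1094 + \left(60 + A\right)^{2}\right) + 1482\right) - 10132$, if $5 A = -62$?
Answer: $- \frac{186956}{25} \approx -7478.2$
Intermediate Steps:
$A = - \frac{62}{5}$ ($A = \frac{1}{5} \left(-62\right) = - \frac{62}{5} \approx -12.4$)
$\left(\left(-1094 + \left(60 + A\right)^{2}\right) + 1482\right) - 10132 = \left(\left(-1094 + \left(60 - \frac{62}{5}\right)^{2}\right) + 1482\right) - 10132 = \left(\left(-1094 + \left(\frac{238}{5}\right)^{2}\right) + 1482\right) - 10132 = \left(\left(-1094 + \frac{56644}{25}\right) + 1482\right) - 10132 = \left(\frac{29294}{25} + 1482\right) - 10132 = \frac{66344}{25} - 10132 = - \frac{186956}{25}$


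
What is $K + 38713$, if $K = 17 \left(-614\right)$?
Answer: $28275$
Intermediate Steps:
$K = -10438$
$K + 38713 = -10438 + 38713 = 28275$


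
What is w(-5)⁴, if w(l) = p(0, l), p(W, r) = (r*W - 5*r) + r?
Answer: 160000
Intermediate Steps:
p(W, r) = -4*r + W*r (p(W, r) = (W*r - 5*r) + r = (-5*r + W*r) + r = -4*r + W*r)
w(l) = -4*l (w(l) = l*(-4 + 0) = l*(-4) = -4*l)
w(-5)⁴ = (-4*(-5))⁴ = 20⁴ = 160000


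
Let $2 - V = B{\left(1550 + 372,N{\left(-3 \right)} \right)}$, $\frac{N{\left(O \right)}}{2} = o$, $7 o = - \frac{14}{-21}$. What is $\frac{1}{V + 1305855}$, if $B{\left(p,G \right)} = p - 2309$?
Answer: $\frac{1}{1306244} \approx 7.6555 \cdot 10^{-7}$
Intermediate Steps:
$o = \frac{2}{21}$ ($o = \frac{\left(-14\right) \frac{1}{-21}}{7} = \frac{\left(-14\right) \left(- \frac{1}{21}\right)}{7} = \frac{1}{7} \cdot \frac{2}{3} = \frac{2}{21} \approx 0.095238$)
$N{\left(O \right)} = \frac{4}{21}$ ($N{\left(O \right)} = 2 \cdot \frac{2}{21} = \frac{4}{21}$)
$B{\left(p,G \right)} = -2309 + p$
$V = 389$ ($V = 2 - \left(-2309 + \left(1550 + 372\right)\right) = 2 - \left(-2309 + 1922\right) = 2 - -387 = 2 + 387 = 389$)
$\frac{1}{V + 1305855} = \frac{1}{389 + 1305855} = \frac{1}{1306244}$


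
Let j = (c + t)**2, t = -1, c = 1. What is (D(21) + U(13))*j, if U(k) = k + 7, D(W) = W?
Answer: 0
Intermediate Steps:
j = 0 (j = (1 - 1)**2 = 0**2 = 0)
U(k) = 7 + k
(D(21) + U(13))*j = (21 + (7 + 13))*0 = (21 + 20)*0 = 41*0 = 0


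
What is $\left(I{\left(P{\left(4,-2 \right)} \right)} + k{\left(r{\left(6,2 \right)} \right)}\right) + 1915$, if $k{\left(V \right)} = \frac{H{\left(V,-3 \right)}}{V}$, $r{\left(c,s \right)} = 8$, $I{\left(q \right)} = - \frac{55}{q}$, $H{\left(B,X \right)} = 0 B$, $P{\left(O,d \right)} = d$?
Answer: $\frac{3885}{2} \approx 1942.5$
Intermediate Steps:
$H{\left(B,X \right)} = 0$
$k{\left(V \right)} = 0$ ($k{\left(V \right)} = \frac{0}{V} = 0$)
$\left(I{\left(P{\left(4,-2 \right)} \right)} + k{\left(r{\left(6,2 \right)} \right)}\right) + 1915 = \left(- \frac{55}{-2} + 0\right) + 1915 = \left(\left(-55\right) \left(- \frac{1}{2}\right) + 0\right) + 1915 = \left(\frac{55}{2} + 0\right) + 1915 = \frac{55}{2} + 1915 = \frac{3885}{2}$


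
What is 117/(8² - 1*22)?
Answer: 39/14 ≈ 2.7857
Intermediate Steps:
117/(8² - 1*22) = 117/(64 - 22) = 117/42 = 117*(1/42) = 39/14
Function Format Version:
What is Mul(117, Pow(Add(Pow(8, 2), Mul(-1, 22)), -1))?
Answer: Rational(39, 14) ≈ 2.7857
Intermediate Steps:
Mul(117, Pow(Add(Pow(8, 2), Mul(-1, 22)), -1)) = Mul(117, Pow(Add(64, -22), -1)) = Mul(117, Pow(42, -1)) = Mul(117, Rational(1, 42)) = Rational(39, 14)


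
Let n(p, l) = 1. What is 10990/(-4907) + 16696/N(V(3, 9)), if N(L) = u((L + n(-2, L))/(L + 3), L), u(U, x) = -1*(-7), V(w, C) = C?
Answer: 11692906/4907 ≈ 2382.9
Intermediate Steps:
u(U, x) = 7
N(L) = 7
10990/(-4907) + 16696/N(V(3, 9)) = 10990/(-4907) + 16696/7 = 10990*(-1/4907) + 16696*(⅐) = -1570/701 + 16696/7 = 11692906/4907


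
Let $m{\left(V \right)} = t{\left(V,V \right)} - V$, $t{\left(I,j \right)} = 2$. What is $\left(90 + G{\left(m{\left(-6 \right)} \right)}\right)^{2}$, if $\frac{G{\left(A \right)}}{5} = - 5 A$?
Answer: $12100$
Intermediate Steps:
$m{\left(V \right)} = 2 - V$
$G{\left(A \right)} = - 25 A$ ($G{\left(A \right)} = 5 \left(- 5 A\right) = - 25 A$)
$\left(90 + G{\left(m{\left(-6 \right)} \right)}\right)^{2} = \left(90 - 25 \left(2 - -6\right)\right)^{2} = \left(90 - 25 \left(2 + 6\right)\right)^{2} = \left(90 - 200\right)^{2} = \left(-110\right)^{2} = 12100$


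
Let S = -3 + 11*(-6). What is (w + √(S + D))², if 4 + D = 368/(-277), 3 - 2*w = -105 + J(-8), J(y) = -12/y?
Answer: 12237789/4432 + 213*I*√5703153/554 ≈ 2761.2 + 918.18*I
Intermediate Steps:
w = 213/4 (w = 3/2 - (-105 - 12/(-8))/2 = 3/2 - (-105 - 12*(-⅛))/2 = 3/2 - (-105 + 3/2)/2 = 3/2 - ½*(-207/2) = 3/2 + 207/4 = 213/4 ≈ 53.250)
S = -69 (S = -3 - 66 = -69)
D = -1476/277 (D = -4 + 368/(-277) = -4 + 368*(-1/277) = -4 - 368/277 = -1476/277 ≈ -5.3285)
(w + √(S + D))² = (213/4 + √(-69 - 1476/277))² = (213/4 + √(-20589/277))² = (213/4 + I*√5703153/277)²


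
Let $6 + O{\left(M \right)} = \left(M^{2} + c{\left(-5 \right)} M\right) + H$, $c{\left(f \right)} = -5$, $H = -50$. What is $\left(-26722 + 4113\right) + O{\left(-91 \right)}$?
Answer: $-13929$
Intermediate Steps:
$O{\left(M \right)} = -56 + M^{2} - 5 M$ ($O{\left(M \right)} = -6 - \left(50 - M^{2} + 5 M\right) = -56 + M^{2} - 5 M$)
$\left(-26722 + 4113\right) + O{\left(-91 \right)} = \left(-26722 + 4113\right) - \left(-399 - 8281\right) = -22609 + \left(-56 + 8281 + 455\right) = -22609 + 8680 = -13929$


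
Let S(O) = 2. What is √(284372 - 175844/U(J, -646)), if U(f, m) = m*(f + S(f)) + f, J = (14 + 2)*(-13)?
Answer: √313765814324571/33217 ≈ 533.26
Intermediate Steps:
J = -208 (J = 16*(-13) = -208)
U(f, m) = f + m*(2 + f) (U(f, m) = m*(f + 2) + f = m*(2 + f) + f = f + m*(2 + f))
√(284372 - 175844/U(J, -646)) = √(284372 - 175844/(-208 + 2*(-646) - 208*(-646))) = √(284372 - 175844/(-208 - 1292 + 134368)) = √(284372 - 175844/132868) = √(284372 - 175844*1/132868) = √(284372 - 43961/33217) = √(9445940763/33217) = √313765814324571/33217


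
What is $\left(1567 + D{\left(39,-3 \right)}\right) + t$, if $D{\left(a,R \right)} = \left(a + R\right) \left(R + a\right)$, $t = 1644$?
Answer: $4507$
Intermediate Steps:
$D{\left(a,R \right)} = \left(R + a\right)^{2}$ ($D{\left(a,R \right)} = \left(R + a\right) \left(R + a\right) = \left(R + a\right)^{2}$)
$\left(1567 + D{\left(39,-3 \right)}\right) + t = \left(1567 + \left(-3 + 39\right)^{2}\right) + 1644 = \left(1567 + 36^{2}\right) + 1644 = \left(1567 + 1296\right) + 1644 = 2863 + 1644 = 4507$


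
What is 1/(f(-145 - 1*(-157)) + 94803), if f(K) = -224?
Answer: 1/94579 ≈ 1.0573e-5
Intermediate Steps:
1/(f(-145 - 1*(-157)) + 94803) = 1/(-224 + 94803) = 1/94579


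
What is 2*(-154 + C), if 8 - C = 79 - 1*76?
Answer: -298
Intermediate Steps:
C = 5 (C = 8 - (79 - 1*76) = 8 - (79 - 76) = 8 - 1*3 = 8 - 3 = 5)
2*(-154 + C) = 2*(-154 + 5) = 2*(-149) = -298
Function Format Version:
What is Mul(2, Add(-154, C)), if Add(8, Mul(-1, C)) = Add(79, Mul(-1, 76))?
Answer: -298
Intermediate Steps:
C = 5 (C = Add(8, Mul(-1, Add(79, Mul(-1, 76)))) = Add(8, Mul(-1, Add(79, -76))) = Add(8, Mul(-1, 3)) = Add(8, -3) = 5)
Mul(2, Add(-154, C)) = Mul(2, Add(-154, 5)) = Mul(2, -149) = -298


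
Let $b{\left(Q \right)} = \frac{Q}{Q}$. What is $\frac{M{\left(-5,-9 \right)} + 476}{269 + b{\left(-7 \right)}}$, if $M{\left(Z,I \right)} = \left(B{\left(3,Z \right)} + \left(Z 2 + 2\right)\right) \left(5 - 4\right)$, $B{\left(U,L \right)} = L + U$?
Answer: $\frac{233}{135} \approx 1.7259$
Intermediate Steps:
$b{\left(Q \right)} = 1$
$M{\left(Z,I \right)} = 5 + 3 Z$ ($M{\left(Z,I \right)} = \left(\left(Z + 3\right) + \left(Z 2 + 2\right)\right) \left(5 - 4\right) = \left(\left(3 + Z\right) + \left(2 Z + 2\right)\right) 1 = \left(\left(3 + Z\right) + \left(2 + 2 Z\right)\right) 1 = \left(5 + 3 Z\right) 1 = 5 + 3 Z$)
$\frac{M{\left(-5,-9 \right)} + 476}{269 + b{\left(-7 \right)}} = \frac{\left(5 + 3 \left(-5\right)\right) + 476}{269 + 1} = \frac{\left(5 - 15\right) + 476}{270} = \left(-10 + 476\right) \frac{1}{270} = 466 \cdot \frac{1}{270} = \frac{233}{135}$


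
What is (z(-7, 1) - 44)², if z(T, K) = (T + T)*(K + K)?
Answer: 5184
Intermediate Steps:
z(T, K) = 4*K*T (z(T, K) = (2*T)*(2*K) = 4*K*T)
(z(-7, 1) - 44)² = (4*1*(-7) - 44)² = (-28 - 44)² = (-72)² = 5184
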